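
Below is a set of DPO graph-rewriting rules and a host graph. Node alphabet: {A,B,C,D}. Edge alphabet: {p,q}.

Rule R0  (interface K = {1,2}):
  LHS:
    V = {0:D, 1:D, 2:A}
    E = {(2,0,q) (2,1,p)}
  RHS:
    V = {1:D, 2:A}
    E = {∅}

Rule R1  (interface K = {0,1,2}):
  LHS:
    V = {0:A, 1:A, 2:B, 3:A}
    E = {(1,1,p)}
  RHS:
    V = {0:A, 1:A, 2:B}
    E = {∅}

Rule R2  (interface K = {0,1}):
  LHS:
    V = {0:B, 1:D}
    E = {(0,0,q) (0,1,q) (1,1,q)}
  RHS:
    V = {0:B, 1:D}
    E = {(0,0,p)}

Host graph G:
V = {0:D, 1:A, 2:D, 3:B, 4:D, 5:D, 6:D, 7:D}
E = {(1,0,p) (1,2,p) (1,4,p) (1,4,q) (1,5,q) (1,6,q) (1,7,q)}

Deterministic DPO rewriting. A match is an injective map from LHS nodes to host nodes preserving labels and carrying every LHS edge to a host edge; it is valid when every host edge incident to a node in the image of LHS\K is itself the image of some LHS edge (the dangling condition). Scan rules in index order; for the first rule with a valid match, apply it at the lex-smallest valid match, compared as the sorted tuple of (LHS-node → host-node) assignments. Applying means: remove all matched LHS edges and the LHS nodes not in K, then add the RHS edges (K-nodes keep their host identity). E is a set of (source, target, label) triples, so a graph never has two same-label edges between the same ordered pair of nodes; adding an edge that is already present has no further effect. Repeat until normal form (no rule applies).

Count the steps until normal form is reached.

start.  V:8 E:7  edges: 1-p->0 1-p->2 1-p->4 1-q->4 1-q->5 1-q->6 1-q->7
1. fire R0 via {0↦5, 1↦0, 2↦1}  →  V:7 E:5  edges: 1-p->2 1-p->4 1-q->4 1-q->6 1-q->7
2. fire R0 via {0↦6, 1↦2, 2↦1}  →  V:6 E:3  edges: 1-p->4 1-q->4 1-q->7
3. fire R0 via {0↦7, 1↦4, 2↦1}  →  V:5 E:1  edges: 1-q->4
final graph: no rule applies after step 3

Answer: 3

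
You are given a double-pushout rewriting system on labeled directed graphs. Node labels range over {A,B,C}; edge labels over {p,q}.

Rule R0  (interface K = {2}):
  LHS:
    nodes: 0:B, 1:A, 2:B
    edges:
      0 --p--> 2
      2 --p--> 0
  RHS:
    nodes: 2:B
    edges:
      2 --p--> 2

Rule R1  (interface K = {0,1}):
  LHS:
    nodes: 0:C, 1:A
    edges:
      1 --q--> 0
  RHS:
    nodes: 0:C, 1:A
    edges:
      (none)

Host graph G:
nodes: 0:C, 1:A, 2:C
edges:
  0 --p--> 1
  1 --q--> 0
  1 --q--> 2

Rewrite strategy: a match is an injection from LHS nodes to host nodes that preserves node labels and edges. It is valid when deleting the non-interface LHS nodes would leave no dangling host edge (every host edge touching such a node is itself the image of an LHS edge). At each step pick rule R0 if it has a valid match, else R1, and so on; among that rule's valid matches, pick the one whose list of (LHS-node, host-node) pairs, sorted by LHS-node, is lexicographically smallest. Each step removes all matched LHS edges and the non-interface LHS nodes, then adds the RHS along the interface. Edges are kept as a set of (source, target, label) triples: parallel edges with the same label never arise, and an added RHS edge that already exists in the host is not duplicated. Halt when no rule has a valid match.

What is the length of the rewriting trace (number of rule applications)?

[0] host  ⇒  3 nodes, 3 edges  {0-p->1 1-q->0 1-q->2}
[1] R1 @ {0↦0, 1↦1}  ⇒  3 nodes, 2 edges  {0-p->1 1-q->2}
[2] R1 @ {0↦2, 1↦1}  ⇒  3 nodes, 1 edges  {0-p->1}
normal form: no rule applies after step 2

Answer: 2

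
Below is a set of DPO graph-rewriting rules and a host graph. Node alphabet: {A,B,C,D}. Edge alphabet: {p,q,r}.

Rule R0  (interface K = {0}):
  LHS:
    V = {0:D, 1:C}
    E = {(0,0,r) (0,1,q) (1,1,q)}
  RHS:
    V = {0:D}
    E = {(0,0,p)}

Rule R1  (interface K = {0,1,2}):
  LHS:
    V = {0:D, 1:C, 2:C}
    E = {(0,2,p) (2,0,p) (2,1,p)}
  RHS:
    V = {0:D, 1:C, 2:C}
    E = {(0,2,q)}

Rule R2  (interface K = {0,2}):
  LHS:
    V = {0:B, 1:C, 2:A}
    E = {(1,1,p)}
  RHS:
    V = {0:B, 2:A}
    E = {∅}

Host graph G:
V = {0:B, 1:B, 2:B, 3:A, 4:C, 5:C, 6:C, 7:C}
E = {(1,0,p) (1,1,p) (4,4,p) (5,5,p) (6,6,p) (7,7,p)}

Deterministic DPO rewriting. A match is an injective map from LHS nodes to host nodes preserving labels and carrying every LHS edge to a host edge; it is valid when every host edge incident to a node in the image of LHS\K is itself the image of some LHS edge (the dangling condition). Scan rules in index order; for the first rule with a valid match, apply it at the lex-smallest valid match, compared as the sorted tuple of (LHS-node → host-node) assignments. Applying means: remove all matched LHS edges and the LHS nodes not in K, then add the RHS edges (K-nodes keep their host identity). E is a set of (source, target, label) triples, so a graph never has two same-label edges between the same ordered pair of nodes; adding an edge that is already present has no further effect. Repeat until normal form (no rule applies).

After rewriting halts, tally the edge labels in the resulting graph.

start.  V:8 E:6  edges: 1-p->0 1-p->1 4-p->4 5-p->5 6-p->6 7-p->7
1. fire R2 via {0↦0, 1↦4, 2↦3}  →  V:7 E:5  edges: 1-p->0 1-p->1 5-p->5 6-p->6 7-p->7
2. fire R2 via {0↦0, 1↦5, 2↦3}  →  V:6 E:4  edges: 1-p->0 1-p->1 6-p->6 7-p->7
3. fire R2 via {0↦0, 1↦6, 2↦3}  →  V:5 E:3  edges: 1-p->0 1-p->1 7-p->7
4. fire R2 via {0↦0, 1↦7, 2↦3}  →  V:4 E:2  edges: 1-p->0 1-p->1
halt: no rule applies after step 4
NF edges: [(1, 0, 'p'), (1, 1, 'p')]

Answer: p:2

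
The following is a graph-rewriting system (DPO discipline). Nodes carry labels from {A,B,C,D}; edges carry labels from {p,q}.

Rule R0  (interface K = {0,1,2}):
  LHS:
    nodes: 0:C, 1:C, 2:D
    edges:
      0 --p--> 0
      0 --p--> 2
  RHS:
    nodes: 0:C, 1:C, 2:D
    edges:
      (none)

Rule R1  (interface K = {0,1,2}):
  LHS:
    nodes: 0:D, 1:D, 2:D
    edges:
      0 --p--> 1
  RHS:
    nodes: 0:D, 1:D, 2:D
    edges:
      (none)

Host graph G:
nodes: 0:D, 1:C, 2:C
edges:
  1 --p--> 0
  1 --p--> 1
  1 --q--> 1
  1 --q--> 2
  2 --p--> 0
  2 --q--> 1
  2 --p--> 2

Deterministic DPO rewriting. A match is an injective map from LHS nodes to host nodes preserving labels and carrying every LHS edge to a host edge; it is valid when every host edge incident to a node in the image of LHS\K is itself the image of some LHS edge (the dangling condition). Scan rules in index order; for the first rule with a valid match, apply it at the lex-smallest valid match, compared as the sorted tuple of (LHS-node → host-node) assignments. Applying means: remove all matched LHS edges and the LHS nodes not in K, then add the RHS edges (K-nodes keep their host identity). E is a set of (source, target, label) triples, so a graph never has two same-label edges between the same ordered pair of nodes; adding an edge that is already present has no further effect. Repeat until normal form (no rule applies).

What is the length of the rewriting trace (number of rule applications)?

start.  V:3 E:7  edges: 1-p->0 1-p->1 1-q->1 1-q->2 2-p->0 2-q->1 2-p->2
1. fire R0 via {0↦1, 1↦2, 2↦0}  →  V:3 E:5  edges: 1-q->1 1-q->2 2-p->0 2-q->1 2-p->2
2. fire R0 via {0↦2, 1↦1, 2↦0}  →  V:3 E:3  edges: 1-q->1 1-q->2 2-q->1
halt: no rule applies after step 2

Answer: 2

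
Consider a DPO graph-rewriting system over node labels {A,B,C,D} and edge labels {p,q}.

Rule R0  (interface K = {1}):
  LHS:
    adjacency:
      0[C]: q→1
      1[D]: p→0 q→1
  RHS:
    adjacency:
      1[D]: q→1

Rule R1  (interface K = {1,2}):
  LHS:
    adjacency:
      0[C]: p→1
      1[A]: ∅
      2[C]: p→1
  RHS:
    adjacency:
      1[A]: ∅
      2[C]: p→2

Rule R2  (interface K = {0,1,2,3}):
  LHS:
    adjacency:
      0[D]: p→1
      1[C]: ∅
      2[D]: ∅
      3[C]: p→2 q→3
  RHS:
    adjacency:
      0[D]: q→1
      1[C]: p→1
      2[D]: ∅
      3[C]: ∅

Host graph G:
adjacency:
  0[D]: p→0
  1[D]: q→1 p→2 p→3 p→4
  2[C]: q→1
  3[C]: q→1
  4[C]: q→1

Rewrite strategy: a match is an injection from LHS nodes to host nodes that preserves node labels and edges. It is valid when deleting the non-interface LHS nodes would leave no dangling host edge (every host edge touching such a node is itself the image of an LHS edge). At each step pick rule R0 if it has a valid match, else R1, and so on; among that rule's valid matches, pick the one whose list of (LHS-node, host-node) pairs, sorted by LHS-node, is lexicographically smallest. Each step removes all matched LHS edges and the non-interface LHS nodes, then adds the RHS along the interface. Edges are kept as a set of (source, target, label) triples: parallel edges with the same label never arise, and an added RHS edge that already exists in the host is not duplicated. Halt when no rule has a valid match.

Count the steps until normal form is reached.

initial: |V|=5 |E|=8  E = 0-p->0 1-q->1 1-p->2 1-p->3 1-p->4 2-q->1 3-q->1 4-q->1
step 1: apply R0 at {0↦2, 1↦1}  → |V|=4 |E|=6  E = 0-p->0 1-q->1 1-p->3 1-p->4 3-q->1 4-q->1
step 2: apply R0 at {0↦3, 1↦1}  → |V|=3 |E|=4  E = 0-p->0 1-q->1 1-p->4 4-q->1
step 3: apply R0 at {0↦4, 1↦1}  → |V|=2 |E|=2  E = 0-p->0 1-q->1
halt: no rule applies after step 3

Answer: 3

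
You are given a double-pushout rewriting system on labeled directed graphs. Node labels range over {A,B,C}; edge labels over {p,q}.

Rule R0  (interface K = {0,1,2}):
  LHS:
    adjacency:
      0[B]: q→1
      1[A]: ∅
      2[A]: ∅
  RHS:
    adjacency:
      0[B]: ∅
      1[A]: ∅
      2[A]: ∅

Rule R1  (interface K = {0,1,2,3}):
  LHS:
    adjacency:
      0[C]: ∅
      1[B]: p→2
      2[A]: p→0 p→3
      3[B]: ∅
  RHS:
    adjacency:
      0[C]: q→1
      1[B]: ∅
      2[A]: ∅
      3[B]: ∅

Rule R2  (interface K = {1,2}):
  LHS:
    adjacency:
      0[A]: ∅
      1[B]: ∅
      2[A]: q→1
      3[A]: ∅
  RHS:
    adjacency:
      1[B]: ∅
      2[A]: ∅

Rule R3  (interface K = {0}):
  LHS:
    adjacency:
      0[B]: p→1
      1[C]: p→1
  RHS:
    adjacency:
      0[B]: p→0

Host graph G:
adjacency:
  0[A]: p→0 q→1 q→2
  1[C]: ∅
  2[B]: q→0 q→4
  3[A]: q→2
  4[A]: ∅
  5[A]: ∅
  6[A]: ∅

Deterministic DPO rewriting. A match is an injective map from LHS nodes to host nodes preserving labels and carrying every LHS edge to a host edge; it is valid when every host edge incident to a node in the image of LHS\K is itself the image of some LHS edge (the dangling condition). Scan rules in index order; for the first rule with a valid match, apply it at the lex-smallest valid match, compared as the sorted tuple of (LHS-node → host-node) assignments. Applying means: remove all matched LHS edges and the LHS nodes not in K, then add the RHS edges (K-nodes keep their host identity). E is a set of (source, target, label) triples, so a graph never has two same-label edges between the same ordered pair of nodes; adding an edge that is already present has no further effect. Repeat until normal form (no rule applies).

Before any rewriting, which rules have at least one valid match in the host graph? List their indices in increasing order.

Answer: [R0,R2]

Rewrite trace:
R0: 8 valid matches — {0↦2, 1↦0, 2↦3}, {0↦2, 1↦0, 2↦4}, {0↦2, 1↦0, 2↦5} (+5 more)
R1: no valid match — LHS pattern not found
R2: 4 valid matches — {0↦5, 1↦2, 2↦0, 3↦6}, {0↦5, 1↦2, 2↦3, 3↦6}, {0↦6, 1↦2, 2↦0, 3↦5} (+1 more)
R3: no valid match — LHS pattern not found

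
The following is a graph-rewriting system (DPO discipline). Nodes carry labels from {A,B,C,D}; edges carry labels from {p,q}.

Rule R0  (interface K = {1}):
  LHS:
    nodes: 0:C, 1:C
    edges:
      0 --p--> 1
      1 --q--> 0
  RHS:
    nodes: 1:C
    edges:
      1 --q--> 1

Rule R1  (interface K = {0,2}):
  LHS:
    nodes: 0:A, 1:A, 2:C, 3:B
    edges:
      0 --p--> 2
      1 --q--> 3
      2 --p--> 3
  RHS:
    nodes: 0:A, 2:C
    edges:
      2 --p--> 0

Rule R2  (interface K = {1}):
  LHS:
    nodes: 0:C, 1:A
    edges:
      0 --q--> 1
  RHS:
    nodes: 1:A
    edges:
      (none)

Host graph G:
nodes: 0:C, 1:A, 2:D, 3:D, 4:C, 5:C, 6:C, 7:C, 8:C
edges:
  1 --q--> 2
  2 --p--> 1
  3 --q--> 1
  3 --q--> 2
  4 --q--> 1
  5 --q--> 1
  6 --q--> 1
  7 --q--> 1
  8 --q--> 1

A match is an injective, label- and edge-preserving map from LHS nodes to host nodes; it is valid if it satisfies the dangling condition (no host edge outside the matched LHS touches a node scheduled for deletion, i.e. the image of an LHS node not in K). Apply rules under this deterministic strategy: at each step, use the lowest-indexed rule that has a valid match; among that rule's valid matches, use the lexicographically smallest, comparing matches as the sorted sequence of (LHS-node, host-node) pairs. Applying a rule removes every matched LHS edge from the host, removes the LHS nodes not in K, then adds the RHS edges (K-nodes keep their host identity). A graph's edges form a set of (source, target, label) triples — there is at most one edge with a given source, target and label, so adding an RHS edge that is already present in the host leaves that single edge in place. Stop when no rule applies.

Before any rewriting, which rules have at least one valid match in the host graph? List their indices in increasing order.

Answer: [R2]

Steps:
R0: no valid match — LHS pattern not found
R1: no valid match — LHS pattern not found
R2: 5 valid matches — {0↦4, 1↦1}, {0↦5, 1↦1}, {0↦6, 1↦1} (+2 more)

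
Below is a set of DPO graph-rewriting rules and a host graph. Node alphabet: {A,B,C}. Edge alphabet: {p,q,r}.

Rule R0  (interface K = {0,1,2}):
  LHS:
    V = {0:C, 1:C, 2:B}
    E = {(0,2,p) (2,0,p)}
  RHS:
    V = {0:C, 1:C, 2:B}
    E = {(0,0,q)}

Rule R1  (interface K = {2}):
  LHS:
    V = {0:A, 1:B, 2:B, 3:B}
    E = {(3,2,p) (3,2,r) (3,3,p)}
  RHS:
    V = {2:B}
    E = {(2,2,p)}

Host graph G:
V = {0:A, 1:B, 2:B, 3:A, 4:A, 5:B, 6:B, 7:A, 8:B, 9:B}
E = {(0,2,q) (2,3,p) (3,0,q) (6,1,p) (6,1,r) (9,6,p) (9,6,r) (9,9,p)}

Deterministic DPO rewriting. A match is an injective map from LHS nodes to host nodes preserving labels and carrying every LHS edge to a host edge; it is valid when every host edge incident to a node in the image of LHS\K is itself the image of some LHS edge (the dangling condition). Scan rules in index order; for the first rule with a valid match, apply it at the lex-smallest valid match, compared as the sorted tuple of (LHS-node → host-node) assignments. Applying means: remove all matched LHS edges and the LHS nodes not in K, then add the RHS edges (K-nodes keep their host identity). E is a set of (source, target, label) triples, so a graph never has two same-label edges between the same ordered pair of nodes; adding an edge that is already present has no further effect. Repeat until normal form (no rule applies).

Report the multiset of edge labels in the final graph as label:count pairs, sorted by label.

Answer: p:2 q:2

Derivation:
initial: |V|=10 |E|=8  E = 0-q->2 2-p->3 3-q->0 6-p->1 6-r->1 9-p->6 9-r->6 9-p->9
step 1: apply R1 at {0↦4, 1↦5, 2↦6, 3↦9}  → |V|=7 |E|=6  E = 0-q->2 2-p->3 3-q->0 6-p->1 6-r->1 6-p->6
step 2: apply R1 at {0↦7, 1↦8, 2↦1, 3↦6}  → |V|=4 |E|=4  E = 0-q->2 1-p->1 2-p->3 3-q->0
halt: no rule applies after step 2
NF edges: [(0, 2, 'q'), (1, 1, 'p'), (2, 3, 'p'), (3, 0, 'q')]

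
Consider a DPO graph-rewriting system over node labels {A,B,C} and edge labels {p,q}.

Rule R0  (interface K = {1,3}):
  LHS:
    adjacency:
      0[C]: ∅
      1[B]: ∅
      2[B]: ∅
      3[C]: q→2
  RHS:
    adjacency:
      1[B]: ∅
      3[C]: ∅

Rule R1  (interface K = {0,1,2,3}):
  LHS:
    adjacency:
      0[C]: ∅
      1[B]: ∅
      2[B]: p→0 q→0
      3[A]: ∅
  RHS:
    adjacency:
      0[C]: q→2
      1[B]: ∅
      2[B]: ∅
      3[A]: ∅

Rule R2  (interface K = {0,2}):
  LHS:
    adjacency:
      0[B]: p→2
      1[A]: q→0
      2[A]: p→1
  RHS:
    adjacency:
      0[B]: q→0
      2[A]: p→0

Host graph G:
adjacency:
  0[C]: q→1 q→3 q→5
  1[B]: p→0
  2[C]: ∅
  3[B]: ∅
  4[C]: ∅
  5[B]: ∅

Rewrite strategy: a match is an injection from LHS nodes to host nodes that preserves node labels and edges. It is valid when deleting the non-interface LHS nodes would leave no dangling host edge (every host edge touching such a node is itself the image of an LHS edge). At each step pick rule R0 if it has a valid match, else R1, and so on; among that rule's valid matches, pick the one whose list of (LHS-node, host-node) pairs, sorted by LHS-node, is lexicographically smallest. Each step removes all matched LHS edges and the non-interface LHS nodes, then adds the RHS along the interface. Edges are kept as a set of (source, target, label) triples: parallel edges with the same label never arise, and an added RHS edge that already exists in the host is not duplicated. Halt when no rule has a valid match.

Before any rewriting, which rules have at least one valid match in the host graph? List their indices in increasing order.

Answer: [R0]

Derivation:
R0: 8 valid matches — {0↦2, 1↦1, 2↦3, 3↦0}, {0↦2, 1↦1, 2↦5, 3↦0}, {0↦2, 1↦3, 2↦5, 3↦0} (+5 more)
R1: no valid match — LHS pattern not found
R2: no valid match — LHS pattern not found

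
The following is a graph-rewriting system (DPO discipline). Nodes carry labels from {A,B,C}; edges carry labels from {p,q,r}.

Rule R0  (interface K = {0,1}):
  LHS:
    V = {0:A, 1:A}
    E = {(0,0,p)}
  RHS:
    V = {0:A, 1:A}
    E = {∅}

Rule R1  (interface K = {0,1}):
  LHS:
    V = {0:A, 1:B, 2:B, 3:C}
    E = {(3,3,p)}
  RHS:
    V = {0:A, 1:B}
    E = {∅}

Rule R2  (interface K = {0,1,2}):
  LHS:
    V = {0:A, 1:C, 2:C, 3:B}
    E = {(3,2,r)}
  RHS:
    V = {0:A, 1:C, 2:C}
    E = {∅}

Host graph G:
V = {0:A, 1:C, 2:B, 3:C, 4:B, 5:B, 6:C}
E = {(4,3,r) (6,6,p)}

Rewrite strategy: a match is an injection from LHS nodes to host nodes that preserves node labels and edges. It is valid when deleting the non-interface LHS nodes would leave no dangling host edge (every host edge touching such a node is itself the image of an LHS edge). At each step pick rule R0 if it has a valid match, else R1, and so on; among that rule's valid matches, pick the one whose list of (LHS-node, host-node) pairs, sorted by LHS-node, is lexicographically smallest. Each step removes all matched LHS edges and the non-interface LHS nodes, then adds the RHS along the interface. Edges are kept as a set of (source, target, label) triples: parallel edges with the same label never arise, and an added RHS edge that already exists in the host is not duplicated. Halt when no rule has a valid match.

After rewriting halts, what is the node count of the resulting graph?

Answer: 4

Steps:
[0] host  ⇒  7 nodes, 2 edges  {4-r->3 6-p->6}
[1] R1 @ {0↦0, 1↦2, 2↦5, 3↦6}  ⇒  5 nodes, 1 edges  {4-r->3}
[2] R2 @ {0↦0, 1↦1, 2↦3, 3↦4}  ⇒  4 nodes, 0 edges  {∅}
final graph: no rule applies after step 2
NF nodes: {0:A, 1:C, 2:B, 3:C}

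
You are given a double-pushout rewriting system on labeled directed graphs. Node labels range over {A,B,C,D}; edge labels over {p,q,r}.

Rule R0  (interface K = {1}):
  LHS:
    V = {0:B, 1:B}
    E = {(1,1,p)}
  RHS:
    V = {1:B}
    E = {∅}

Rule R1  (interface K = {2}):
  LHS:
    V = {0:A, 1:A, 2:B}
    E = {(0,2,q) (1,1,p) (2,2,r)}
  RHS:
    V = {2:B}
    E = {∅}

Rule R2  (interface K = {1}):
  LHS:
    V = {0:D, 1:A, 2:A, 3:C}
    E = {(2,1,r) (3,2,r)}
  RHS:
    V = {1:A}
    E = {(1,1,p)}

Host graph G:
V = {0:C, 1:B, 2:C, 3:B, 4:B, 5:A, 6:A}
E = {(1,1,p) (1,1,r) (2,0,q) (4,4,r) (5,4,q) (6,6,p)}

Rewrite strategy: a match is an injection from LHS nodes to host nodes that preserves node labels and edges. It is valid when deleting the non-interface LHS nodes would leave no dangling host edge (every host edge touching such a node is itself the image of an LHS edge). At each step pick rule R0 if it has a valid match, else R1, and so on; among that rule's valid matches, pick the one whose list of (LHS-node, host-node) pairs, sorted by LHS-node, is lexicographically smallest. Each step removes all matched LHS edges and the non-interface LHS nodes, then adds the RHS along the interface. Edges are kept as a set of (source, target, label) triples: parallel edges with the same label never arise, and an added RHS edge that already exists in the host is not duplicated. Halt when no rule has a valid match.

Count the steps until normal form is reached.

Answer: 2

Steps:
start.  V:7 E:6  edges: 1-p->1 1-r->1 2-q->0 4-r->4 5-q->4 6-p->6
1. fire R0 via {0↦3, 1↦1}  →  V:6 E:5  edges: 1-r->1 2-q->0 4-r->4 5-q->4 6-p->6
2. fire R1 via {0↦5, 1↦6, 2↦4}  →  V:4 E:2  edges: 1-r->1 2-q->0
halt: no rule applies after step 2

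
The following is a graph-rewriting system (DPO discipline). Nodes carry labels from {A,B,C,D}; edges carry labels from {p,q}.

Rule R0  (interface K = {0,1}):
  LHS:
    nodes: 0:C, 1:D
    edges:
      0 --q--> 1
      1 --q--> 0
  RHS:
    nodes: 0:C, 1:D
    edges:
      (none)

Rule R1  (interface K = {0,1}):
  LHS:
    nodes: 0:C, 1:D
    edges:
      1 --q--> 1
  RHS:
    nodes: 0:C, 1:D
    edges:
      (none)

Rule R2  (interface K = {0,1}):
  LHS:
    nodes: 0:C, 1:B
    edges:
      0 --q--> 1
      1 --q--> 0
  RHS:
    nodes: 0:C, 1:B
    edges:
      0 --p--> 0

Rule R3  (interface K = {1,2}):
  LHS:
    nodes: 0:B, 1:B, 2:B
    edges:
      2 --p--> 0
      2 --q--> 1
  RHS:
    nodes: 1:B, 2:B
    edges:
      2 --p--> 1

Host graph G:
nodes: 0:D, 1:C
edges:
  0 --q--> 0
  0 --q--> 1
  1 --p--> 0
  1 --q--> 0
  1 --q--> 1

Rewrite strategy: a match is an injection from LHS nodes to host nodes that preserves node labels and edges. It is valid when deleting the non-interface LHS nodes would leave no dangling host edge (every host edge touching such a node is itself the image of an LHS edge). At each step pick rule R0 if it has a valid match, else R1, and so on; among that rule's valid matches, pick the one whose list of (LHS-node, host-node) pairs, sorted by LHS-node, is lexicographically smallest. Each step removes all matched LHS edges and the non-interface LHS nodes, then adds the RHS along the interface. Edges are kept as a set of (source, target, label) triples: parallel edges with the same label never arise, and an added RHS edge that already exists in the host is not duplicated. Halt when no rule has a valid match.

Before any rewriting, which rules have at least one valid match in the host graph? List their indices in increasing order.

Answer: [R0,R1]

Derivation:
R0: 1 valid match — {0↦1, 1↦0}
R1: 1 valid match — {0↦1, 1↦0}
R2: no valid match — LHS pattern not found
R3: no valid match — LHS pattern not found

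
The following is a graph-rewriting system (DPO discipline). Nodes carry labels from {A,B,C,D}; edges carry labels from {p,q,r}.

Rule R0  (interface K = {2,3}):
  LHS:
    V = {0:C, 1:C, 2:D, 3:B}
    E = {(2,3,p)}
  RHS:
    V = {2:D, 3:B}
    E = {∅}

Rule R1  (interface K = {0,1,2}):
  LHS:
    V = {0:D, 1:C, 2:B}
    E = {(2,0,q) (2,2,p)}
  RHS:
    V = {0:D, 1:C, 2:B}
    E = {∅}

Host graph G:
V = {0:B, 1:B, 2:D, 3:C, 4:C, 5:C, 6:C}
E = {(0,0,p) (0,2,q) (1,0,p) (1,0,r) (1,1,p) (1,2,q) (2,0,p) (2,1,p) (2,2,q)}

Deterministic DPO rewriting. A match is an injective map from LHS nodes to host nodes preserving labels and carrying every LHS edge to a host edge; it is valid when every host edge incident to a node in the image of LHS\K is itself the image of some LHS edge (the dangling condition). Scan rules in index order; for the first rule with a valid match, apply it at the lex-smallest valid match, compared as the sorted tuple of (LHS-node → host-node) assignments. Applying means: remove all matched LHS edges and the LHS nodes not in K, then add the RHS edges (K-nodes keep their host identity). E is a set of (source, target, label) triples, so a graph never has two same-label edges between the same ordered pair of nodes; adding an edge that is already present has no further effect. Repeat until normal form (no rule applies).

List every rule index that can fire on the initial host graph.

Answer: [R0,R1]

Rewrite trace:
R0: 24 valid matches — {0↦3, 1↦4, 2↦2, 3↦0}, {0↦3, 1↦4, 2↦2, 3↦1}, {0↦3, 1↦5, 2↦2, 3↦0} (+21 more)
R1: 8 valid matches — {0↦2, 1↦3, 2↦0}, {0↦2, 1↦3, 2↦1}, {0↦2, 1↦4, 2↦0} (+5 more)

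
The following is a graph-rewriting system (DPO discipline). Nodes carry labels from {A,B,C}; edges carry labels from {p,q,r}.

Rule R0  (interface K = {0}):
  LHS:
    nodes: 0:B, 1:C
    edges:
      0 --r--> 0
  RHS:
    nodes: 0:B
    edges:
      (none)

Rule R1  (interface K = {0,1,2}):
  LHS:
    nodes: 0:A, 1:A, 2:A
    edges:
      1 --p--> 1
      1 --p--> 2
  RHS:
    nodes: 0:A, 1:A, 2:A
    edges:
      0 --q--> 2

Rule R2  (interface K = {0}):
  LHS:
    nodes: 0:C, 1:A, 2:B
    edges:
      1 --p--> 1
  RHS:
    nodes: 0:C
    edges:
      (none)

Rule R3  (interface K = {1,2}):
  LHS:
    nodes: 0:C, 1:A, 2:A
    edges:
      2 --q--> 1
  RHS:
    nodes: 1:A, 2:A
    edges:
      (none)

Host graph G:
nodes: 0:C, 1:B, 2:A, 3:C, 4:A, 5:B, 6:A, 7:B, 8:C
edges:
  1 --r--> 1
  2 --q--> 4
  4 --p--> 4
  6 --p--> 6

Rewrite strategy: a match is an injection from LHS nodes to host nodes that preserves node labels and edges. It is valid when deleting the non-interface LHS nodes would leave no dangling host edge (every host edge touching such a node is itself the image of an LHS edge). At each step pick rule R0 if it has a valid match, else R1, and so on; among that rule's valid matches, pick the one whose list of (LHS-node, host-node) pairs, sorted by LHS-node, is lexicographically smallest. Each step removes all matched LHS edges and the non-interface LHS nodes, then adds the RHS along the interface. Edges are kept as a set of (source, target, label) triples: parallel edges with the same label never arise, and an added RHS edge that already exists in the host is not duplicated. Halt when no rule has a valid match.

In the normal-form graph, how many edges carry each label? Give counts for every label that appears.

Answer: (no edges)

Rewrite trace:
initial: |V|=9 |E|=4  E = 1-r->1 2-q->4 4-p->4 6-p->6
step 1: apply R0 at {0↦1, 1↦0}  → |V|=8 |E|=3  E = 2-q->4 4-p->4 6-p->6
step 2: apply R2 at {0↦3, 1↦6, 2↦1}  → |V|=6 |E|=2  E = 2-q->4 4-p->4
step 3: apply R3 at {0↦3, 1↦4, 2↦2}  → |V|=5 |E|=1  E = 4-p->4
step 4: apply R2 at {0↦8, 1↦4, 2↦5}  → |V|=3 |E|=0  E = ∅
halt: no rule applies after step 4
NF edges: []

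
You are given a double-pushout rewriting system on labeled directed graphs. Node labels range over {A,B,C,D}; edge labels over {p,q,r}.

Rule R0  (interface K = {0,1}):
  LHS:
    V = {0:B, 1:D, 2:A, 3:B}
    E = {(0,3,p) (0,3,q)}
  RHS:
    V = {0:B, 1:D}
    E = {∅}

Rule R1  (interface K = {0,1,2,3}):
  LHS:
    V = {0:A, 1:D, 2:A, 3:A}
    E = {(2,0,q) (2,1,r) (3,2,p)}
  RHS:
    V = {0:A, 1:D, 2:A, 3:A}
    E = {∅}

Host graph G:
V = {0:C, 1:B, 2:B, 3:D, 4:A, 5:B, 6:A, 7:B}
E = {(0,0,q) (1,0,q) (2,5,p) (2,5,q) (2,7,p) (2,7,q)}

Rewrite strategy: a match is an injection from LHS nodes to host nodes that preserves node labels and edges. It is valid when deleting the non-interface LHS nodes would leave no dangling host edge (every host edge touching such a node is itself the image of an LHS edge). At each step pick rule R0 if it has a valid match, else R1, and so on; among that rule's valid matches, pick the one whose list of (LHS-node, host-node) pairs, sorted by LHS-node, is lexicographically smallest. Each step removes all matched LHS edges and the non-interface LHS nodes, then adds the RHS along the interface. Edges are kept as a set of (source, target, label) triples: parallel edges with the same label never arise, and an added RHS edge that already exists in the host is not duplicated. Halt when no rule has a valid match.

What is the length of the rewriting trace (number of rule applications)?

initial: |V|=8 |E|=6  E = 0-q->0 1-q->0 2-p->5 2-q->5 2-p->7 2-q->7
step 1: apply R0 at {0↦2, 1↦3, 2↦4, 3↦5}  → |V|=6 |E|=4  E = 0-q->0 1-q->0 2-p->7 2-q->7
step 2: apply R0 at {0↦2, 1↦3, 2↦6, 3↦7}  → |V|=4 |E|=2  E = 0-q->0 1-q->0
final graph: no rule applies after step 2

Answer: 2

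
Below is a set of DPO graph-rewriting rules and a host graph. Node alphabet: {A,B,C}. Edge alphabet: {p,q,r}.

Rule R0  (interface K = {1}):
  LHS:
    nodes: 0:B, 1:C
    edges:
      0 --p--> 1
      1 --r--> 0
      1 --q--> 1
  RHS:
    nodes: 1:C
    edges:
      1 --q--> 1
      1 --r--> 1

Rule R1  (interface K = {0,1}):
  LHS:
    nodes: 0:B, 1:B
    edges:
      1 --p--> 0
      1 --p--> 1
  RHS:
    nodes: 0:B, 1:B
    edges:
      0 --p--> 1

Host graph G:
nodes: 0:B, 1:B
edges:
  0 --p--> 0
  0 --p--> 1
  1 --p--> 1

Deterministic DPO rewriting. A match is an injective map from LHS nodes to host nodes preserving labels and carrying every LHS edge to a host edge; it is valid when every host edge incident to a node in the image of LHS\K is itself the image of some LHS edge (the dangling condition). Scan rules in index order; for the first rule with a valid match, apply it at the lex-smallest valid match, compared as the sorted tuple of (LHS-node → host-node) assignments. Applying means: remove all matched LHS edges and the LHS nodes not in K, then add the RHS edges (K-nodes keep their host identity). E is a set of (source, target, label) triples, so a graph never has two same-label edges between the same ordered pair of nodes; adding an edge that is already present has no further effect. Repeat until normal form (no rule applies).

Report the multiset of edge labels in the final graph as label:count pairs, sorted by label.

initial: |V|=2 |E|=3  E = 0-p->0 0-p->1 1-p->1
step 1: apply R1 at {0↦1, 1↦0}  → |V|=2 |E|=2  E = 1-p->0 1-p->1
step 2: apply R1 at {0↦0, 1↦1}  → |V|=2 |E|=1  E = 0-p->1
halt: no rule applies after step 2
NF edges: [(0, 1, 'p')]

Answer: p:1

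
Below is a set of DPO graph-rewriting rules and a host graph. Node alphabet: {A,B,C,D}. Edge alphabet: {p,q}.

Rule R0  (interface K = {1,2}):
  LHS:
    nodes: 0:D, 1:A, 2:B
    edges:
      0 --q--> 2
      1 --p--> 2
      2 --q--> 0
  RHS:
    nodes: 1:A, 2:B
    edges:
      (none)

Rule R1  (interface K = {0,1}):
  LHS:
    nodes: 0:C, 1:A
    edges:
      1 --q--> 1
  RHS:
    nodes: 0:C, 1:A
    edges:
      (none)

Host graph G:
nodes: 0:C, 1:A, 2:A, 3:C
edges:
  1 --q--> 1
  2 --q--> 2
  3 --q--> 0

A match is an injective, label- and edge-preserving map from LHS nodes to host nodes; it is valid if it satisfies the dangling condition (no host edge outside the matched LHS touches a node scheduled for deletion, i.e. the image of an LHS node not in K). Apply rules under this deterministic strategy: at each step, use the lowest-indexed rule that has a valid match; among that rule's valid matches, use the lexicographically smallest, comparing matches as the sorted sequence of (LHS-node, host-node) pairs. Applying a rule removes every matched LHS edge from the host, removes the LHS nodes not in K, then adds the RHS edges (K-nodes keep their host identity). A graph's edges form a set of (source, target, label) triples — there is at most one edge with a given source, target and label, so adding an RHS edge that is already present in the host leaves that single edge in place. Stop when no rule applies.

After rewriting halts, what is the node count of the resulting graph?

initial: |V|=4 |E|=3  E = 1-q->1 2-q->2 3-q->0
step 1: apply R1 at {0↦0, 1↦1}  → |V|=4 |E|=2  E = 2-q->2 3-q->0
step 2: apply R1 at {0↦0, 1↦2}  → |V|=4 |E|=1  E = 3-q->0
halt: no rule applies after step 2
NF nodes: {0:C, 1:A, 2:A, 3:C}

Answer: 4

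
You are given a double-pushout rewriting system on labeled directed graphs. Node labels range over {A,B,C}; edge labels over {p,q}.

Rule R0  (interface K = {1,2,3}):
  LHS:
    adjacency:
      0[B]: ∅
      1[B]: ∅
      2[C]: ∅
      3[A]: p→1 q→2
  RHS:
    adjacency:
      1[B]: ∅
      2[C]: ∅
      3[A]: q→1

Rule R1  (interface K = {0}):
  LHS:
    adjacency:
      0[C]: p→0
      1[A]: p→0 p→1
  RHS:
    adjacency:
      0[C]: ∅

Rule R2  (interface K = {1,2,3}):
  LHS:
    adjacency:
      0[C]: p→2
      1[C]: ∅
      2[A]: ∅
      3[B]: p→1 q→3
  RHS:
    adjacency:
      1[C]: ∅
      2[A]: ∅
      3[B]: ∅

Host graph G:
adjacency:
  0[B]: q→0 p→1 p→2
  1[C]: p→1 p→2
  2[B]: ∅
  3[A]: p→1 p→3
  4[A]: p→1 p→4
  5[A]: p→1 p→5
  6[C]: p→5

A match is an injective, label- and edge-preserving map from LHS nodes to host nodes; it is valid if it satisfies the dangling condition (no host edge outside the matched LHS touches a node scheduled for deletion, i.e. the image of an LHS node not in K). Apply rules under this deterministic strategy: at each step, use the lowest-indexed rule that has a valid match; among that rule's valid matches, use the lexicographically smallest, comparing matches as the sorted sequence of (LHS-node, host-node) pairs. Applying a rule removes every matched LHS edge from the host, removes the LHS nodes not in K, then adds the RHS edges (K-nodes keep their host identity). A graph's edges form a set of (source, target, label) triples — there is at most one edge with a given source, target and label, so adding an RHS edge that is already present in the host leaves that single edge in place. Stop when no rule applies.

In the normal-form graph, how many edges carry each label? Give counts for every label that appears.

initial: |V|=7 |E|=12  E = 0-q->0 0-p->1 0-p->2 1-p->1 1-p->2 3-p->1 3-p->3 4-p->1 4-p->4 5-p->1 5-p->5 6-p->5
step 1: apply R1 at {0↦1, 1↦3}  → |V|=6 |E|=9  E = 0-q->0 0-p->1 0-p->2 1-p->2 4-p->1 4-p->4 5-p->1 5-p->5 6-p->5
step 2: apply R2 at {0↦6, 1↦1, 2↦5, 3↦0}  → |V|=5 |E|=6  E = 0-p->2 1-p->2 4-p->1 4-p->4 5-p->1 5-p->5
final graph: no rule applies after step 2
NF edges: [(0, 2, 'p'), (1, 2, 'p'), (4, 1, 'p'), (4, 4, 'p'), (5, 1, 'p'), (5, 5, 'p')]

Answer: p:6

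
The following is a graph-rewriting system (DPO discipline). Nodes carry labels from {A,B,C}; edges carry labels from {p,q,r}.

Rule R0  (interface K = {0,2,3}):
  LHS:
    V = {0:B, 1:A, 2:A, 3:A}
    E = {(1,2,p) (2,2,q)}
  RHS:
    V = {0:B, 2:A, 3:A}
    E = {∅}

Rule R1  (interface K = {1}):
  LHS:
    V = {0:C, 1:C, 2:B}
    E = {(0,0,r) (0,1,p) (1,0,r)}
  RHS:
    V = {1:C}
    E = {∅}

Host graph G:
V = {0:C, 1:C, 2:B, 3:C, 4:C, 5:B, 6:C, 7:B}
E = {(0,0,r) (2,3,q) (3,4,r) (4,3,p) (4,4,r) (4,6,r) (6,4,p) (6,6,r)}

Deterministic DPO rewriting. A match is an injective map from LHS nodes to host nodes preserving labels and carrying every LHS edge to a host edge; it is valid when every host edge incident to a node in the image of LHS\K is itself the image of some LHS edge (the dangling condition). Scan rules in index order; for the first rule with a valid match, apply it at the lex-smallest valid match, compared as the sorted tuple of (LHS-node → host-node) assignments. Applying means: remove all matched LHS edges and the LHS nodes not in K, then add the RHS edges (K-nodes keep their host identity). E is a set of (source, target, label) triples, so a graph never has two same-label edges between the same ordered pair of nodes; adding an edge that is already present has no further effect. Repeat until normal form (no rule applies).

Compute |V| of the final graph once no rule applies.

Answer: 4

Steps:
start.  V:8 E:8  edges: 0-r->0 2-q->3 3-r->4 4-p->3 4-r->4 4-r->6 6-p->4 6-r->6
1. fire R1 via {0↦6, 1↦4, 2↦5}  →  V:6 E:5  edges: 0-r->0 2-q->3 3-r->4 4-p->3 4-r->4
2. fire R1 via {0↦4, 1↦3, 2↦7}  →  V:4 E:2  edges: 0-r->0 2-q->3
halt: no rule applies after step 2
NF nodes: {0:C, 1:C, 2:B, 3:C}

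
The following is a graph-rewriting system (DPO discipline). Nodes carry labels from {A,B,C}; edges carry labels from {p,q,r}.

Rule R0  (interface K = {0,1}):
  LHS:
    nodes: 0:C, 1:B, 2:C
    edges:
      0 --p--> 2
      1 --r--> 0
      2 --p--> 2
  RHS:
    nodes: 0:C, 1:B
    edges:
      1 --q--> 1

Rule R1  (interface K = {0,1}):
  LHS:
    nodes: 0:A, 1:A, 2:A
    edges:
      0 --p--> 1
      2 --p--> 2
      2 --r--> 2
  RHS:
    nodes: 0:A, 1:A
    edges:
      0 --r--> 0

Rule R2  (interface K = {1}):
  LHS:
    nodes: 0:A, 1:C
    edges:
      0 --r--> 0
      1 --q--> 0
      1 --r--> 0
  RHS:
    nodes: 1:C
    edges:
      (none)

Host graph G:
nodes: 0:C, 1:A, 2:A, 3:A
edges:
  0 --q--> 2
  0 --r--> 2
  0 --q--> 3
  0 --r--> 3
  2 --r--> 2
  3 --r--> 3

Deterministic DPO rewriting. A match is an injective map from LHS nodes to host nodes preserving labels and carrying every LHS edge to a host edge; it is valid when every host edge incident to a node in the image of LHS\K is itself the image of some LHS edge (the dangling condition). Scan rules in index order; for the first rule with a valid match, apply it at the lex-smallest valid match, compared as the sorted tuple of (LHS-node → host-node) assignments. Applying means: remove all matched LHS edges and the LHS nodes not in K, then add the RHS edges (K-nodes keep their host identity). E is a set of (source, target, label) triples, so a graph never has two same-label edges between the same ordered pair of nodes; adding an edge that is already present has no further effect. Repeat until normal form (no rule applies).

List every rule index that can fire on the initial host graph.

R0: no valid match — LHS pattern not found
R1: no valid match — LHS pattern not found
R2: 2 valid matches — {0↦2, 1↦0}, {0↦3, 1↦0}

Answer: [R2]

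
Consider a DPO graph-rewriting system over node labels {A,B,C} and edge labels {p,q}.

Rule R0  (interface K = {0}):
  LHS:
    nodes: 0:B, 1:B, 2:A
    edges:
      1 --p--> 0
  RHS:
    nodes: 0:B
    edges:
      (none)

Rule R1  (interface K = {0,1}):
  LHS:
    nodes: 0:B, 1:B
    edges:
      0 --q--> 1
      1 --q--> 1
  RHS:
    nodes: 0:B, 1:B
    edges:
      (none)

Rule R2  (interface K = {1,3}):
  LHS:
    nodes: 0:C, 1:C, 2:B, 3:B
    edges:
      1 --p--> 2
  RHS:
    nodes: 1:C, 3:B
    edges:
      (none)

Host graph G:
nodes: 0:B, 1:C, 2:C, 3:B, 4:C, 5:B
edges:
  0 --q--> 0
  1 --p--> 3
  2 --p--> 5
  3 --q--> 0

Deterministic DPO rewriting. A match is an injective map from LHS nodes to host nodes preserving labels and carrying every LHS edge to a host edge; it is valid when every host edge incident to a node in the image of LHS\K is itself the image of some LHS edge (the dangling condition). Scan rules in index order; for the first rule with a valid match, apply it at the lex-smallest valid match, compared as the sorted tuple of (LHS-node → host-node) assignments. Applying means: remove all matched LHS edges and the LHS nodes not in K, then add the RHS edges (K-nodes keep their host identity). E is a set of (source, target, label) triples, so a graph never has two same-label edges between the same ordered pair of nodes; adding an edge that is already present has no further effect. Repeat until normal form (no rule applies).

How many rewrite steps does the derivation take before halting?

[0] host  ⇒  6 nodes, 4 edges  {0-q->0 1-p->3 2-p->5 3-q->0}
[1] R1 @ {0↦3, 1↦0}  ⇒  6 nodes, 2 edges  {1-p->3 2-p->5}
[2] R2 @ {0↦4, 1↦1, 2↦3, 3↦0}  ⇒  4 nodes, 1 edges  {2-p->5}
[3] R2 @ {0↦1, 1↦2, 2↦5, 3↦0}  ⇒  2 nodes, 0 edges  {∅}
halt: no rule applies after step 3

Answer: 3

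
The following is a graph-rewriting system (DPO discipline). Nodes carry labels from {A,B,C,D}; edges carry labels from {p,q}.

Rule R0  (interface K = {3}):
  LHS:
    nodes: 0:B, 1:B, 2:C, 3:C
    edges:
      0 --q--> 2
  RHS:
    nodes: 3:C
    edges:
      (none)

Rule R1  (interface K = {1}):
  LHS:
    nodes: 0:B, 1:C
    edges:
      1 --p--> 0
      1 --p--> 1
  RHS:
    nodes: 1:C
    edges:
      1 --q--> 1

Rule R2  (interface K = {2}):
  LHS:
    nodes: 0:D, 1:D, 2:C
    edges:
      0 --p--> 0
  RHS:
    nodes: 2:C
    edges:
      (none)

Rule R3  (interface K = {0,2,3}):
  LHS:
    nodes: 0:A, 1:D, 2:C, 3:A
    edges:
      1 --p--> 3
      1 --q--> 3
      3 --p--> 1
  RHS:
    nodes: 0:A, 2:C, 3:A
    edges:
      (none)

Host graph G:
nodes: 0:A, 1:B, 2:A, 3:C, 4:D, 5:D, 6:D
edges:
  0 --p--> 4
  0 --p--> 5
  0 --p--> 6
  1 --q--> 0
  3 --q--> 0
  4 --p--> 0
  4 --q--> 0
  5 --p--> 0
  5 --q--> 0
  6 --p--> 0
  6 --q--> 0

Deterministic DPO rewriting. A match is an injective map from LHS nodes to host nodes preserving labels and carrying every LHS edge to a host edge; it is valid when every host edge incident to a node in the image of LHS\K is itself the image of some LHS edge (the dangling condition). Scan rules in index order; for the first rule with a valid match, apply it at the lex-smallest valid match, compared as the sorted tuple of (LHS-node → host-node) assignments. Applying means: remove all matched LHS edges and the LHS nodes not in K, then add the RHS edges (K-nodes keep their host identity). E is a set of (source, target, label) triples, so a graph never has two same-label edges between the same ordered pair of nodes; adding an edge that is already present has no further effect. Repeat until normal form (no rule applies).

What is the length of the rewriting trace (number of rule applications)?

start.  V:7 E:11  edges: 0-p->4 0-p->5 0-p->6 1-q->0 3-q->0 4-p->0 4-q->0 5-p->0 5-q->0 6-p->0 6-q->0
1. fire R3 via {0↦2, 1↦4, 2↦3, 3↦0}  →  V:6 E:8  edges: 0-p->5 0-p->6 1-q->0 3-q->0 5-p->0 5-q->0 6-p->0 6-q->0
2. fire R3 via {0↦2, 1↦5, 2↦3, 3↦0}  →  V:5 E:5  edges: 0-p->6 1-q->0 3-q->0 6-p->0 6-q->0
3. fire R3 via {0↦2, 1↦6, 2↦3, 3↦0}  →  V:4 E:2  edges: 1-q->0 3-q->0
final graph: no rule applies after step 3

Answer: 3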